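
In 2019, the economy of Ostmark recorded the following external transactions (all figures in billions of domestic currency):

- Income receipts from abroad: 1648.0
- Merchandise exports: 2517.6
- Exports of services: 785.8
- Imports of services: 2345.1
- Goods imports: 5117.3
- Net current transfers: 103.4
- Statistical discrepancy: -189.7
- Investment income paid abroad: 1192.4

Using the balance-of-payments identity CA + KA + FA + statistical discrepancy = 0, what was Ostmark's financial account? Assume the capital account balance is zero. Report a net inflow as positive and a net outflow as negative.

Goods balance = 2517.6 - 5117.3 = -2599.7
Services balance = 785.8 - 2345.1 = -1559.3
Trade balance (goods + services) = -2599.7 + (-1559.3) = -4159.0
Net primary income = 1648.0 - 1192.4 = 455.6
Net secondary income = 103.4
Current account = -4159.0 + 455.6 + 103.4 = -3600.0
Financial account = -(-3600.0 + (-189.7)) = 3789.7

3789.7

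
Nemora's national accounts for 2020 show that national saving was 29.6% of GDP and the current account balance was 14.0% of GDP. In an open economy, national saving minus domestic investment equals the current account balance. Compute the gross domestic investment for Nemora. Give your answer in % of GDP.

S - I = CA (net lending to the rest of the world).
I = S - CA = 29.6 - 14.0 = 15.6

15.6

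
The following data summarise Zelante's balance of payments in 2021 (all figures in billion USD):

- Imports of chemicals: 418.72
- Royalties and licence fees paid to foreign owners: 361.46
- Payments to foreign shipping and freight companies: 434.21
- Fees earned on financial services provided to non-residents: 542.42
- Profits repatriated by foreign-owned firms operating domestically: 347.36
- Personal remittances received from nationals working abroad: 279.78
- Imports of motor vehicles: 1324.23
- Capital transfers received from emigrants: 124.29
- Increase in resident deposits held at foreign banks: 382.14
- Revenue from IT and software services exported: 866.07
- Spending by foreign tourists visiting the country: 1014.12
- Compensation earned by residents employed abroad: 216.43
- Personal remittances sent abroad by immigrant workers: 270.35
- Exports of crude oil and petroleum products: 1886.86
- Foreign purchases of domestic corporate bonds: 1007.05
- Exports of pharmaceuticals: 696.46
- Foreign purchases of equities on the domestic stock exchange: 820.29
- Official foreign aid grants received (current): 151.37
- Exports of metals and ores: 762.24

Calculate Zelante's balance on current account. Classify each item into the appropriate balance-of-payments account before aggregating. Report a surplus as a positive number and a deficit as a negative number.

Goods: -418.72 - 1324.23 + 762.24 + 696.46 + 1886.86 = 1602.61
Services: 1014.12 + 542.42 + 866.07 - 434.21 - 361.46 = 1626.94
Primary income: 216.43 - 347.36 = -130.93
Secondary income: -270.35 + 279.78 + 151.37 = 160.80
Current account = 1602.61 + 1626.94 + (-130.93) + 160.80 = 3259.42
(Excluded from the current account — capital account: capital transfers received from emigrants 124.29; financial account: increase in resident deposits held at foreign banks 382.14, foreign purchases of domestic corporate bonds 1007.05, foreign purchases of equities on the domestic stock exchange 820.29.)

3259.42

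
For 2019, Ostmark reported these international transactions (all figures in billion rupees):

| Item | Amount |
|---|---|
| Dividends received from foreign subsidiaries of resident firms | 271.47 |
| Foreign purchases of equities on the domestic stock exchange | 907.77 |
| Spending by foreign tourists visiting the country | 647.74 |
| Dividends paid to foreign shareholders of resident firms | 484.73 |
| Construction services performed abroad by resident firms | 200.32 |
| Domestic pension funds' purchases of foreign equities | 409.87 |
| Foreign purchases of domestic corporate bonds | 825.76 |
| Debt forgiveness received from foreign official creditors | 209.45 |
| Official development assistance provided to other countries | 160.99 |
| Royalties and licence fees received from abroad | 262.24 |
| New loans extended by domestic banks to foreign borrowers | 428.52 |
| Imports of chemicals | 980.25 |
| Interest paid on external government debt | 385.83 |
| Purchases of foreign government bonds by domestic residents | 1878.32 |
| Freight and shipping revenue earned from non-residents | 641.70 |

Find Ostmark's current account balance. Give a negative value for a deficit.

Goods: -980.25
Services: 262.24 + 641.70 + 647.74 + 200.32 = 1752.00
Primary income: 271.47 - 484.73 - 385.83 = -599.09
Secondary income: -160.99
Current account = (-980.25) + 1752.00 + (-599.09) + (-160.99) = 11.67
(Excluded from the current account — financial account: foreign purchases of equities on the domestic stock exchange 907.77, domestic pension funds' purchases of foreign equities 409.87, foreign purchases of domestic corporate bonds 825.76, new loans extended by domestic banks to foreign borrowers 428.52, purchases of foreign government bonds by domestic residents 1878.32; capital account: debt forgiveness received from foreign official creditors 209.45.)

11.67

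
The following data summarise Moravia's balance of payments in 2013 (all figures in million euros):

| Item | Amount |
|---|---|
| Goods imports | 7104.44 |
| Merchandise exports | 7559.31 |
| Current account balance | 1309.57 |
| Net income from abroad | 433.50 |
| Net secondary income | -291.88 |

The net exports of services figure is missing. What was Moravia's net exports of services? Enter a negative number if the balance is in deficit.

713.08

Current account = goods balance + services balance + net primary income + net secondary income
Sum of the known components = 596.49
Net exports of services = CA - (known components) = 1309.57 - 596.49 = 713.08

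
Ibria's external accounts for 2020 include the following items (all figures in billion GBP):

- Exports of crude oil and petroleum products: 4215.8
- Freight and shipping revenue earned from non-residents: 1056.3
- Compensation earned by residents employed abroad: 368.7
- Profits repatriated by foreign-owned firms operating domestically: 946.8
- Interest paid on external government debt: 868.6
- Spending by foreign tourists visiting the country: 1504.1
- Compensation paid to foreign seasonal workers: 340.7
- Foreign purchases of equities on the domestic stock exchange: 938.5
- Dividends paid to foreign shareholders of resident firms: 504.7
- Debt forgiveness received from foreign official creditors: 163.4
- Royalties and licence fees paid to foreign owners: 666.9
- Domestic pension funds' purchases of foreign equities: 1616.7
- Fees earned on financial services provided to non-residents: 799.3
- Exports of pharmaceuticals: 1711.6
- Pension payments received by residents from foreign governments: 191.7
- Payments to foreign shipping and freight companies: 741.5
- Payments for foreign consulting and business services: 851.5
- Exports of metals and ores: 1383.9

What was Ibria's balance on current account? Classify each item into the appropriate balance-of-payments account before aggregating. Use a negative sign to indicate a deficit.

Goods: 1383.9 + 4215.8 + 1711.6 = 7311.3
Services: -851.5 + 799.3 - 741.5 + 1056.3 + 1504.1 - 666.9 = 1099.8
Primary income: -504.7 - 868.6 - 340.7 - 946.8 + 368.7 = -2292.1
Secondary income: 191.7
Current account = 7311.3 + 1099.8 + (-2292.1) + 191.7 = 6310.7
(Excluded from the current account — financial account: foreign purchases of equities on the domestic stock exchange 938.5, domestic pension funds' purchases of foreign equities 1616.7; capital account: debt forgiveness received from foreign official creditors 163.4.)

6310.7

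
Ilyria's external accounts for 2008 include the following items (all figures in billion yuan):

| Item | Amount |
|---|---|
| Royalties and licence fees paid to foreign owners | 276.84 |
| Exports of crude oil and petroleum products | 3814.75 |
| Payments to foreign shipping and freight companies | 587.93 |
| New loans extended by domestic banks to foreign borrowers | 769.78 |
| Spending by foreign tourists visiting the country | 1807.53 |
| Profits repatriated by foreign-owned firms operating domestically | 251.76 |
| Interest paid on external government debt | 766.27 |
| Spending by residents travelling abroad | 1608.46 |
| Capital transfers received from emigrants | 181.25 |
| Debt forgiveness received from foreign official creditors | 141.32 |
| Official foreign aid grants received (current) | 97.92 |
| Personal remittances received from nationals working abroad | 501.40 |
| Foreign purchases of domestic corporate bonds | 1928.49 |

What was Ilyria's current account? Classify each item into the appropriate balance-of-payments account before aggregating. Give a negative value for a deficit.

Goods: 3814.75
Services: 1807.53 - 587.93 - 276.84 - 1608.46 = -665.70
Primary income: -251.76 - 766.27 = -1018.03
Secondary income: 501.40 + 97.92 = 599.32
Current account = 3814.75 + (-665.70) + (-1018.03) + 599.32 = 2730.34
(Excluded from the current account — financial account: new loans extended by domestic banks to foreign borrowers 769.78, foreign purchases of domestic corporate bonds 1928.49; capital account: capital transfers received from emigrants 181.25, debt forgiveness received from foreign official creditors 141.32.)

2730.34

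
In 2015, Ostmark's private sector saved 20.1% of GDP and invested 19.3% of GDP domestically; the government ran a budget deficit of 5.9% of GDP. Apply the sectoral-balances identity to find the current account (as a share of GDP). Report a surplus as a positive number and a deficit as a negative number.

-5.1

By the sectoral-balances identity, CA = (S_private - I) + (T - G).
Private balance = 20.1 - 19.3 = 0.8
Government balance (T - G) = -5.9
CA = 0.8 + (-5.9) = -5.1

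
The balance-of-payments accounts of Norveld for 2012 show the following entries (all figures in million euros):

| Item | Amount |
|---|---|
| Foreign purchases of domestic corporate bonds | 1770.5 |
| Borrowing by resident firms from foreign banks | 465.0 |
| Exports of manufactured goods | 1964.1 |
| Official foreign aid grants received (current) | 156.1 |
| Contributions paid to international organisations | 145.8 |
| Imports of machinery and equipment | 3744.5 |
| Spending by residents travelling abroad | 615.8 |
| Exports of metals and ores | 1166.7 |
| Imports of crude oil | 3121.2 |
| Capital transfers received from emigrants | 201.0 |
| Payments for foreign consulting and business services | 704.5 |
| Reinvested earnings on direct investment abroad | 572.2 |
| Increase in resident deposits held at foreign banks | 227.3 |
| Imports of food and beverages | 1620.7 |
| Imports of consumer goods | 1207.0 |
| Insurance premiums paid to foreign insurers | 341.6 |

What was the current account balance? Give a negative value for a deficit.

-7642.0

Goods: -3121.2 + 1964.1 - 1207.0 + 1166.7 - 1620.7 - 3744.5 = -6562.6
Services: -704.5 - 341.6 - 615.8 = -1661.9
Primary income: 572.2
Secondary income: -145.8 + 156.1 = 10.3
Current account = (-6562.6) + (-1661.9) + 572.2 + 10.3 = -7642.0
(Excluded from the current account — financial account: foreign purchases of domestic corporate bonds 1770.5, borrowing by resident firms from foreign banks 465.0, increase in resident deposits held at foreign banks 227.3; capital account: capital transfers received from emigrants 201.0.)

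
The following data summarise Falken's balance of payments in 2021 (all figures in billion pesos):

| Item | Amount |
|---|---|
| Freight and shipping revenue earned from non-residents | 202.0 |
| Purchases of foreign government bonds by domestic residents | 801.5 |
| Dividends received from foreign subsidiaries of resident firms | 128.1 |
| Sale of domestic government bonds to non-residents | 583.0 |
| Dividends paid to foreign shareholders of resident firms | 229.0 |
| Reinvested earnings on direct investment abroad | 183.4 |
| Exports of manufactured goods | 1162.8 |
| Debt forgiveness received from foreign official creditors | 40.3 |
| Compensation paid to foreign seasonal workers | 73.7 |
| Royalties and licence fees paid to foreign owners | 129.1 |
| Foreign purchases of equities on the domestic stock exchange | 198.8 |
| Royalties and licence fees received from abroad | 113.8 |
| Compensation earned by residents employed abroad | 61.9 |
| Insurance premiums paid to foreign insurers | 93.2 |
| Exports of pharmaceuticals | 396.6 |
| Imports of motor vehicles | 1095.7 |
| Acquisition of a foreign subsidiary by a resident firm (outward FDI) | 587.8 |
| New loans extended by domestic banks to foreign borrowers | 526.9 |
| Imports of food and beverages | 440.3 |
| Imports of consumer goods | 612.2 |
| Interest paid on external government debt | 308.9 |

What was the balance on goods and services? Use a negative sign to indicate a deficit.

Goods: -612.2 + 396.6 - 1095.7 - 440.3 + 1162.8 = -588.8
Services: -129.1 - 93.2 + 202.0 + 113.8 = 93.5
Trade balance = -588.8 + 93.5 = -495.3
(Excluded from the trade balance — financial account: purchases of foreign government bonds by domestic residents 801.5, sale of domestic government bonds to non-residents 583.0, foreign purchases of equities on the domestic stock exchange 198.8, acquisition of a foreign subsidiary by a resident firm (outward FDI) 587.8, new loans extended by domestic banks to foreign borrowers 526.9; primary income: dividends received from foreign subsidiaries of resident firms 128.1, dividends paid to foreign shareholders of resident firms 229.0, reinvested earnings on direct investment abroad 183.4, compensation paid to foreign seasonal workers 73.7, compensation earned by residents employed abroad 61.9, interest paid on external government debt 308.9; capital account: debt forgiveness received from foreign official creditors 40.3.)

-495.3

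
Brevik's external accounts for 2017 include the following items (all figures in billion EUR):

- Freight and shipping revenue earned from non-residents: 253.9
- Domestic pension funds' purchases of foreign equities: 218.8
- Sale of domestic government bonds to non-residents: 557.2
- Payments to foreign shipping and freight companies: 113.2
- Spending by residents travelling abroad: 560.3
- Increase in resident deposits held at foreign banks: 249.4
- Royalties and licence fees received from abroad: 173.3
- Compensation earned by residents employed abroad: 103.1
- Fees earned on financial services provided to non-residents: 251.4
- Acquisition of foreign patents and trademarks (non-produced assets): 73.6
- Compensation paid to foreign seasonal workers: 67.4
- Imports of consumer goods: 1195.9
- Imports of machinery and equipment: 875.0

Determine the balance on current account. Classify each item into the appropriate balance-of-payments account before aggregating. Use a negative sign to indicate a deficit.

Goods: -1195.9 - 875.0 = -2070.9
Services: 253.9 - 113.2 - 560.3 + 173.3 + 251.4 = 5.1
Primary income: 103.1 - 67.4 = 35.7
Current account = (-2070.9) + 5.1 + 35.7 = -2030.1
(Excluded from the current account — financial account: domestic pension funds' purchases of foreign equities 218.8, sale of domestic government bonds to non-residents 557.2, increase in resident deposits held at foreign banks 249.4; capital account: acquisition of foreign patents and trademarks (non-produced assets) 73.6.)

-2030.1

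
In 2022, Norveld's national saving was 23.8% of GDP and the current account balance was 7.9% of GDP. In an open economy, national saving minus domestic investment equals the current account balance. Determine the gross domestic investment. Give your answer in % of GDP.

I = S - CA = 23.8 - 7.9 = 15.9

15.9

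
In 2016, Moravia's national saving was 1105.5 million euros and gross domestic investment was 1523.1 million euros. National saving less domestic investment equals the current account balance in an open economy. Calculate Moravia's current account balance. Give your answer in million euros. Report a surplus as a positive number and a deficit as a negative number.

CA = S - I = 1105.5 - 1523.1 = -417.6

-417.6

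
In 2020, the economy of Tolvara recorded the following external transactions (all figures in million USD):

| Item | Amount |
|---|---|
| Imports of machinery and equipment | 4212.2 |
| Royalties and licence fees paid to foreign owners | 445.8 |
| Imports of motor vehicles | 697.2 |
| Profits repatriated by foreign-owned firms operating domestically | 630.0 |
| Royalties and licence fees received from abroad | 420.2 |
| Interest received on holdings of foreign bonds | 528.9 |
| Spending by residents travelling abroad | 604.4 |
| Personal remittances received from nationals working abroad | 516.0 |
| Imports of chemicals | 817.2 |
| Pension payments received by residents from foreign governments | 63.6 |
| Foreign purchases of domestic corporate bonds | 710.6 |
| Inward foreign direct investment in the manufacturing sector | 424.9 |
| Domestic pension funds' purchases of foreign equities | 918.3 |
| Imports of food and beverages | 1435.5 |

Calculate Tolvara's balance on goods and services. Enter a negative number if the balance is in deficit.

-7792.1

Goods: -1435.5 - 697.2 - 817.2 - 4212.2 = -7162.1
Services: 420.2 - 445.8 - 604.4 = -630.0
Trade balance = -7162.1 + (-630.0) = -7792.1
(Excluded from the trade balance — primary income: profits repatriated by foreign-owned firms operating domestically 630.0, interest received on holdings of foreign bonds 528.9; secondary income: personal remittances received from nationals working abroad 516.0, pension payments received by residents from foreign governments 63.6; financial account: foreign purchases of domestic corporate bonds 710.6, inward foreign direct investment in the manufacturing sector 424.9, domestic pension funds' purchases of foreign equities 918.3.)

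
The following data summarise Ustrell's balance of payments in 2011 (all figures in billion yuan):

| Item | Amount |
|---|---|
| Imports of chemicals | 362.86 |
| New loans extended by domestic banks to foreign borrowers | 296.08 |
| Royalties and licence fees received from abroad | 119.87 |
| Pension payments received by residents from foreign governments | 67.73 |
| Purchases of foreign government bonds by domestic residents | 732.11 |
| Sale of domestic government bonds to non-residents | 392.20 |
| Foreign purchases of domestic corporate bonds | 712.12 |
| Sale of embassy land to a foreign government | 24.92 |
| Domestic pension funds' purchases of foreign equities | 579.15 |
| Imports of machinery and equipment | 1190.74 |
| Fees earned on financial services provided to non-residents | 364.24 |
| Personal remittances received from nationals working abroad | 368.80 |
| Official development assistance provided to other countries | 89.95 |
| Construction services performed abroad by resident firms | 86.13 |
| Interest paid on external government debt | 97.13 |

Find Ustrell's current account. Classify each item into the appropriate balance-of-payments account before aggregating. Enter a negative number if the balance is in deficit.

Goods: -1190.74 - 362.86 = -1553.60
Services: 86.13 + 364.24 + 119.87 = 570.24
Primary income: -97.13
Secondary income: 368.80 + 67.73 - 89.95 = 346.58
Current account = (-1553.60) + 570.24 + (-97.13) + 346.58 = -733.91
(Excluded from the current account — financial account: new loans extended by domestic banks to foreign borrowers 296.08, purchases of foreign government bonds by domestic residents 732.11, sale of domestic government bonds to non-residents 392.20, foreign purchases of domestic corporate bonds 712.12, domestic pension funds' purchases of foreign equities 579.15; capital account: sale of embassy land to a foreign government 24.92.)

-733.91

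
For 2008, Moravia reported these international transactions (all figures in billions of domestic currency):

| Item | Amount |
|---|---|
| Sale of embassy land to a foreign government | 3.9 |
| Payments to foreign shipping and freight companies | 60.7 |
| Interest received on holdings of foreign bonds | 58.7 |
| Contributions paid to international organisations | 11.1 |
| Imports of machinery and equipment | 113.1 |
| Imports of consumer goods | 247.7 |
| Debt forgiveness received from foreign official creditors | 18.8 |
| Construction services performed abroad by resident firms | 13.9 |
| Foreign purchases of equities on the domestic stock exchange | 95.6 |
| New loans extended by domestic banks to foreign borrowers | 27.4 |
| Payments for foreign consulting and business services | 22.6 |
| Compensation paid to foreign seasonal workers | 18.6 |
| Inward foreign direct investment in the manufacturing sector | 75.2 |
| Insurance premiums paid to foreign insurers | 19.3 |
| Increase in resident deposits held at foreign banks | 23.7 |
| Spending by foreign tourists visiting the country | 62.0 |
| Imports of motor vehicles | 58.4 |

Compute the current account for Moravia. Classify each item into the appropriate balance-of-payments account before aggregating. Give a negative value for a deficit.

Goods: -113.1 - 247.7 - 58.4 = -419.2
Services: 13.9 - 19.3 - 22.6 - 60.7 + 62.0 = -26.7
Primary income: 58.7 - 18.6 = 40.1
Secondary income: -11.1
Current account = (-419.2) + (-26.7) + 40.1 + (-11.1) = -416.9
(Excluded from the current account — capital account: sale of embassy land to a foreign government 3.9, debt forgiveness received from foreign official creditors 18.8; financial account: foreign purchases of equities on the domestic stock exchange 95.6, new loans extended by domestic banks to foreign borrowers 27.4, inward foreign direct investment in the manufacturing sector 75.2, increase in resident deposits held at foreign banks 23.7.)

-416.9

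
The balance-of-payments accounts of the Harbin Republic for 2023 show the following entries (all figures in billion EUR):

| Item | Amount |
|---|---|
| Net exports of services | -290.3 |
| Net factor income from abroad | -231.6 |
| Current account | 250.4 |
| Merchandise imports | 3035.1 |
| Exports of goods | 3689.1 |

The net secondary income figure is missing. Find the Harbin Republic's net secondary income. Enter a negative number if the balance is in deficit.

118.3

Current account = goods balance + services balance + net primary income + net secondary income
Sum of the known components = 132.1
Net secondary income = CA - (known components) = 250.4 - 132.1 = 118.3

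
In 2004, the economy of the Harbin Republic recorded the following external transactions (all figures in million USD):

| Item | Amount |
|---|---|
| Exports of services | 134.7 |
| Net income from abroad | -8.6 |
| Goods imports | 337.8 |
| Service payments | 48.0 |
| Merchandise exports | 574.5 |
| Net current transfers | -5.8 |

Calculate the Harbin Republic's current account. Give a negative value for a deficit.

Goods balance = 574.5 - 337.8 = 236.7
Services balance = 134.7 - 48.0 = 86.7
Trade balance (goods + services) = 236.7 + 86.7 = 323.4
Net primary income = -8.6
Net secondary income = -5.8
Current account = 323.4 + (-8.6) + (-5.8) = 309.0

309.0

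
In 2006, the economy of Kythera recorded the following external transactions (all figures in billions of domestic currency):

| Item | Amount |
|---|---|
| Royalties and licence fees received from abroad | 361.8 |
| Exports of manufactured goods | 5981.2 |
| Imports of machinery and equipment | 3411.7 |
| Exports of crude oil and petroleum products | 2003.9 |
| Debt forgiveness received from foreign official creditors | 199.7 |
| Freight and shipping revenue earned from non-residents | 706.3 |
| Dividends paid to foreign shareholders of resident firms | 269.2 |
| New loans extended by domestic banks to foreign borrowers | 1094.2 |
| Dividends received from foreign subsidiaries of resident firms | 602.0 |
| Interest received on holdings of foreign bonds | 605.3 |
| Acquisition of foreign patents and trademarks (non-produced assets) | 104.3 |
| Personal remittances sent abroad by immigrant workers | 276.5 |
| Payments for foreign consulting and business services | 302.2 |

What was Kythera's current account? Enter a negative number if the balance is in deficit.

Goods: 5981.2 - 3411.7 + 2003.9 = 4573.4
Services: 706.3 - 302.2 + 361.8 = 765.9
Primary income: 602.0 - 269.2 + 605.3 = 938.1
Secondary income: -276.5
Current account = 4573.4 + 765.9 + 938.1 + (-276.5) = 6000.9
(Excluded from the current account — capital account: debt forgiveness received from foreign official creditors 199.7, acquisition of foreign patents and trademarks (non-produced assets) 104.3; financial account: new loans extended by domestic banks to foreign borrowers 1094.2.)

6000.9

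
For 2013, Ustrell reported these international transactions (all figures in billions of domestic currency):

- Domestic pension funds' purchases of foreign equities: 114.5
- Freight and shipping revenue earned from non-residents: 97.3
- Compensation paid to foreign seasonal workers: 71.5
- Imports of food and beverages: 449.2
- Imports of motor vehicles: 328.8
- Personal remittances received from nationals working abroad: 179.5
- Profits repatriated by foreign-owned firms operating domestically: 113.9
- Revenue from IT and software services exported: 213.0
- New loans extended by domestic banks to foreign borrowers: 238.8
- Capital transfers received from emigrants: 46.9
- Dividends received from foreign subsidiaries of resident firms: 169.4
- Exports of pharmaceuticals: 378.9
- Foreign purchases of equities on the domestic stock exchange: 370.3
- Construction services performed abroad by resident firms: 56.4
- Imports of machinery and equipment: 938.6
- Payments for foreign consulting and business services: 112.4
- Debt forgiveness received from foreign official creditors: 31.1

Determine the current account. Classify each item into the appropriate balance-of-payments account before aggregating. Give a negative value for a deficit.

-919.9

Goods: -938.6 - 449.2 - 328.8 + 378.9 = -1337.7
Services: 97.3 + 56.4 - 112.4 + 213.0 = 254.3
Primary income: 169.4 - 71.5 - 113.9 = -16.0
Secondary income: 179.5
Current account = (-1337.7) + 254.3 + (-16.0) + 179.5 = -919.9
(Excluded from the current account — financial account: domestic pension funds' purchases of foreign equities 114.5, new loans extended by domestic banks to foreign borrowers 238.8, foreign purchases of equities on the domestic stock exchange 370.3; capital account: capital transfers received from emigrants 46.9, debt forgiveness received from foreign official creditors 31.1.)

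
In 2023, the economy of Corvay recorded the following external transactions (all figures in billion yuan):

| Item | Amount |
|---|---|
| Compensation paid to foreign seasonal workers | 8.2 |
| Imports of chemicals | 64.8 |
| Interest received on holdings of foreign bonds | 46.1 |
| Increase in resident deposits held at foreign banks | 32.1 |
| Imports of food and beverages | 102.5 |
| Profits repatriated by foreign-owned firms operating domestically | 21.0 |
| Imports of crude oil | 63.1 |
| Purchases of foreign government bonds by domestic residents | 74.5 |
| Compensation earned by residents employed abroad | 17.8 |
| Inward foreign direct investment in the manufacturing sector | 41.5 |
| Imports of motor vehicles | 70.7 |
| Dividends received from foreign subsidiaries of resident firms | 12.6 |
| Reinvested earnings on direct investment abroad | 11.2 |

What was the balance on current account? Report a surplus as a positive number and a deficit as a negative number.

-242.6

Goods: -63.1 - 70.7 - 64.8 - 102.5 = -301.1
Primary income: 46.1 + 12.6 + 17.8 + 11.2 - 8.2 - 21.0 = 58.5
Current account = (-301.1) + 58.5 = -242.6
(Excluded from the current account — financial account: increase in resident deposits held at foreign banks 32.1, purchases of foreign government bonds by domestic residents 74.5, inward foreign direct investment in the manufacturing sector 41.5.)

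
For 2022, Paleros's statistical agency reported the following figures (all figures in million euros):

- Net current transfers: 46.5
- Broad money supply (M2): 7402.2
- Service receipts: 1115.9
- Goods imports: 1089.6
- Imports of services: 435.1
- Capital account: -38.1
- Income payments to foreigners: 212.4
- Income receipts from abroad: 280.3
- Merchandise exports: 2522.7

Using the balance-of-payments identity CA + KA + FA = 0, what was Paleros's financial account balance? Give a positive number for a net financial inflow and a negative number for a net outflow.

-2190.2

Goods balance = 2522.7 - 1089.6 = 1433.1
Services balance = 1115.9 - 435.1 = 680.8
Trade balance (goods + services) = 1433.1 + 680.8 = 2113.9
Net primary income = 280.3 - 212.4 = 67.9
Net secondary income = 46.5
Current account = 2113.9 + 67.9 + 46.5 = 2228.3
Financial account = -(2228.3 + (-38.1)) = -2190.2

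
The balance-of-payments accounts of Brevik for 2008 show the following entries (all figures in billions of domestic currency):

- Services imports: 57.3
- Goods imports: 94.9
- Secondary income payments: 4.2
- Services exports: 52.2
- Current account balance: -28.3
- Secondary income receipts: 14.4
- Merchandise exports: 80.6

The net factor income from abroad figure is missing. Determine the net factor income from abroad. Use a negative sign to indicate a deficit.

Current account = goods balance + services balance + net primary income + net secondary income
Sum of the known components = -9.2
Net factor income from abroad = CA - (known components) = -28.3 - (-9.2) = -19.1

-19.1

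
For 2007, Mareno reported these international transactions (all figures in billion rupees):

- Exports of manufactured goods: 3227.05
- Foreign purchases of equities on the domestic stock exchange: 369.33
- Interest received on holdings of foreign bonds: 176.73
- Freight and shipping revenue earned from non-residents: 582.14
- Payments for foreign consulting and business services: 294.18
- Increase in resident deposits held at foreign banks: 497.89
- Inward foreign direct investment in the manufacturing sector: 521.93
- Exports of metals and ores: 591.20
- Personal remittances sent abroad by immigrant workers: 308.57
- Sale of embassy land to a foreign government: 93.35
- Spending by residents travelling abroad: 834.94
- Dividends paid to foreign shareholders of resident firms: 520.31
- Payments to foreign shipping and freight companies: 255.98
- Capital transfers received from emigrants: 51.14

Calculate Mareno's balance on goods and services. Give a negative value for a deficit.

Goods: 591.20 + 3227.05 = 3818.25
Services: -255.98 - 294.18 - 834.94 + 582.14 = -802.96
Trade balance = 3818.25 + (-802.96) = 3015.29
(Excluded from the trade balance — financial account: foreign purchases of equities on the domestic stock exchange 369.33, increase in resident deposits held at foreign banks 497.89, inward foreign direct investment in the manufacturing sector 521.93; primary income: interest received on holdings of foreign bonds 176.73, dividends paid to foreign shareholders of resident firms 520.31; secondary income: personal remittances sent abroad by immigrant workers 308.57; capital account: sale of embassy land to a foreign government 93.35, capital transfers received from emigrants 51.14.)

3015.29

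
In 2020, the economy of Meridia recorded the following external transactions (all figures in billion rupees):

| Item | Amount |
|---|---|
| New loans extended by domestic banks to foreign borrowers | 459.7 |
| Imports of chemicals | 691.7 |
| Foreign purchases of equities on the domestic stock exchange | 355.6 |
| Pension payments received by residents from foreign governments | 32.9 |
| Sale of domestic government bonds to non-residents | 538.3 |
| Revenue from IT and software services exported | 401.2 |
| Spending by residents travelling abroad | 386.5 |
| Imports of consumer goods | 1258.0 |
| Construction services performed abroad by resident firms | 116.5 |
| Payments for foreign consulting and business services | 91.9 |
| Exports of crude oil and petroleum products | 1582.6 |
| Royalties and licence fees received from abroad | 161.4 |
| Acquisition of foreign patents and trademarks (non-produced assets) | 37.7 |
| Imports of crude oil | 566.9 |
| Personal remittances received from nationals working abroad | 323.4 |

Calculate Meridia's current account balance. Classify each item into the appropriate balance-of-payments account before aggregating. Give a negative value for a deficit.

-377.0

Goods: -1258.0 + 1582.6 - 566.9 - 691.7 = -934.0
Services: 161.4 - 386.5 - 91.9 + 116.5 + 401.2 = 200.7
Secondary income: 323.4 + 32.9 = 356.3
Current account = (-934.0) + 200.7 + 356.3 = -377.0
(Excluded from the current account — financial account: new loans extended by domestic banks to foreign borrowers 459.7, foreign purchases of equities on the domestic stock exchange 355.6, sale of domestic government bonds to non-residents 538.3; capital account: acquisition of foreign patents and trademarks (non-produced assets) 37.7.)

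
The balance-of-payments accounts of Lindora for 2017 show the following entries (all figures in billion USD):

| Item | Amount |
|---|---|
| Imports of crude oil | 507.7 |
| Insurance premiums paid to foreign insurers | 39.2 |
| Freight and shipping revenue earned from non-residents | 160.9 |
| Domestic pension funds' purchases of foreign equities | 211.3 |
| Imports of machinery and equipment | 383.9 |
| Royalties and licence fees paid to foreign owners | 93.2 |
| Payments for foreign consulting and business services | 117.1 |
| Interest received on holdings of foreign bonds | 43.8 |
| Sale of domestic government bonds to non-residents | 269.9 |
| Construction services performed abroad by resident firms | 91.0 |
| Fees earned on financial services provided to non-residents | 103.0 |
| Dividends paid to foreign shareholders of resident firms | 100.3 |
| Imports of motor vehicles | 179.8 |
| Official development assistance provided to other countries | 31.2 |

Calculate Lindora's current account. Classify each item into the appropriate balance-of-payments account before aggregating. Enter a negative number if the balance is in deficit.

Goods: -507.7 - 383.9 - 179.8 = -1071.4
Services: 91.0 - 117.1 - 39.2 + 103.0 + 160.9 - 93.2 = 105.4
Primary income: 43.8 - 100.3 = -56.5
Secondary income: -31.2
Current account = (-1071.4) + 105.4 + (-56.5) + (-31.2) = -1053.7
(Excluded from the current account — financial account: domestic pension funds' purchases of foreign equities 211.3, sale of domestic government bonds to non-residents 269.9.)

-1053.7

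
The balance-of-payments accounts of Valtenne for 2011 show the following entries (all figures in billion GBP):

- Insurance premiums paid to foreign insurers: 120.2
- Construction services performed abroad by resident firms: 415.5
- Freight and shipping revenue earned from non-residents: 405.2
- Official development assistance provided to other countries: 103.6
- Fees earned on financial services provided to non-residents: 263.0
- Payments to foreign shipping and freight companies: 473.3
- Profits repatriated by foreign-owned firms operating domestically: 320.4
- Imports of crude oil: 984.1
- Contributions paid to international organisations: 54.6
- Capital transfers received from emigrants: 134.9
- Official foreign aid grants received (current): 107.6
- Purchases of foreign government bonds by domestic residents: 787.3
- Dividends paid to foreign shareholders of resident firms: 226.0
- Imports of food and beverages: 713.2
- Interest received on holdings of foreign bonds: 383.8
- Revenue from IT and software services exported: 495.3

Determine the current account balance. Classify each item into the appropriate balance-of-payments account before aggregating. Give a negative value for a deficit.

Goods: -984.1 - 713.2 = -1697.3
Services: -120.2 + 495.3 + 405.2 + 415.5 + 263.0 - 473.3 = 985.5
Primary income: -226.0 - 320.4 + 383.8 = -162.6
Secondary income: -103.6 - 54.6 + 107.6 = -50.6
Current account = (-1697.3) + 985.5 + (-162.6) + (-50.6) = -925.0
(Excluded from the current account — capital account: capital transfers received from emigrants 134.9; financial account: purchases of foreign government bonds by domestic residents 787.3.)

-925.0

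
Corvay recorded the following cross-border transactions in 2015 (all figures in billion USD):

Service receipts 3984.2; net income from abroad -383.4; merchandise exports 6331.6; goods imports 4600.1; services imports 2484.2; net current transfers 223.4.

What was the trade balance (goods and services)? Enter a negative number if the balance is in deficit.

3231.5

Goods balance = 6331.6 - 4600.1 = 1731.5
Services balance = 3984.2 - 2484.2 = 1500.0
Trade balance (goods + services) = 1731.5 + 1500.0 = 3231.5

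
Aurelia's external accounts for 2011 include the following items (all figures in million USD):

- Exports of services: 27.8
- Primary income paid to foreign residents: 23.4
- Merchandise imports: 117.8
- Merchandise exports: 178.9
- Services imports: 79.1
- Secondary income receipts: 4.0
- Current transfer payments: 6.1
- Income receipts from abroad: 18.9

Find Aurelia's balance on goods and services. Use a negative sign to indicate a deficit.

Goods balance = 178.9 - 117.8 = 61.1
Services balance = 27.8 - 79.1 = -51.3
Trade balance (goods + services) = 61.1 + (-51.3) = 9.8

9.8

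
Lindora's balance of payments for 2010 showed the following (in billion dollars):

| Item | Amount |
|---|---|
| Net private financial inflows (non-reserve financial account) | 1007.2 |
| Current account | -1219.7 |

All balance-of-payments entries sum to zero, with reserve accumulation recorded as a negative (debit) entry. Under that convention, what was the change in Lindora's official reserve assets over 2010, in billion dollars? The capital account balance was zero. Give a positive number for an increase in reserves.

-212.5

Official reserve transactions balance = -((-1219.7) + 1007.2) = 212.5
An accumulation of reserves is recorded as a debit (negative entry), so the change in the stock of reserves is the negative of that balance.
Change in official reserves = -(212.5) = -212.5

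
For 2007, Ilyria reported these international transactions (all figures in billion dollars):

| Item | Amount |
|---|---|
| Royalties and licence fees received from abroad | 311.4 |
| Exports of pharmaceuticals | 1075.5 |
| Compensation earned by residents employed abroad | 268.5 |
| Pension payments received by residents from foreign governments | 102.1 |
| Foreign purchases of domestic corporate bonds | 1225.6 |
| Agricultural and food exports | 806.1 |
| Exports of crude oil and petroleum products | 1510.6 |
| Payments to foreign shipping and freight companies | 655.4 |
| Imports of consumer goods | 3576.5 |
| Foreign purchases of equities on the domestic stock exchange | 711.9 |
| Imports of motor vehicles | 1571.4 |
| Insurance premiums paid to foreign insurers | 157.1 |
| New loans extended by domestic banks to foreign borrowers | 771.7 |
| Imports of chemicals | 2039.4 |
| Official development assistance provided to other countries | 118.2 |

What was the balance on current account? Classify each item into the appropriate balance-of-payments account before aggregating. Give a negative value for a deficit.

-4043.8

Goods: -3576.5 + 806.1 - 1571.4 + 1510.6 - 2039.4 + 1075.5 = -3795.1
Services: -157.1 + 311.4 - 655.4 = -501.1
Primary income: 268.5
Secondary income: 102.1 - 118.2 = -16.1
Current account = (-3795.1) + (-501.1) + 268.5 + (-16.1) = -4043.8
(Excluded from the current account — financial account: foreign purchases of domestic corporate bonds 1225.6, foreign purchases of equities on the domestic stock exchange 711.9, new loans extended by domestic banks to foreign borrowers 771.7.)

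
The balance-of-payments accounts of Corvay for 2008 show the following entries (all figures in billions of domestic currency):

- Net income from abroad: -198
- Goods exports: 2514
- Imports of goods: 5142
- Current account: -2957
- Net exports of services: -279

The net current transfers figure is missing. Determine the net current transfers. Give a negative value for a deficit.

148

Current account = goods balance + services balance + net primary income + net secondary income
Sum of the known components = -3105
Net current transfers = CA - (known components) = -2957 - (-3105) = 148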